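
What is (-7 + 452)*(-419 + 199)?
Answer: -97900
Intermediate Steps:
(-7 + 452)*(-419 + 199) = 445*(-220) = -97900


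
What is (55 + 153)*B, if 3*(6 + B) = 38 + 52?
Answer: 4992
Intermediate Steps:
B = 24 (B = -6 + (38 + 52)/3 = -6 + (⅓)*90 = -6 + 30 = 24)
(55 + 153)*B = (55 + 153)*24 = 208*24 = 4992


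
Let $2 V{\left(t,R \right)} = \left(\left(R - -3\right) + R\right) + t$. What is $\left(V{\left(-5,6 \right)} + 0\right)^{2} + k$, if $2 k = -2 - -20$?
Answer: $34$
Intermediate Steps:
$V{\left(t,R \right)} = \frac{3}{2} + R + \frac{t}{2}$ ($V{\left(t,R \right)} = \frac{\left(\left(R - -3\right) + R\right) + t}{2} = \frac{\left(\left(R + 3\right) + R\right) + t}{2} = \frac{\left(\left(3 + R\right) + R\right) + t}{2} = \frac{\left(3 + 2 R\right) + t}{2} = \frac{3 + t + 2 R}{2} = \frac{3}{2} + R + \frac{t}{2}$)
$k = 9$ ($k = \frac{-2 - -20}{2} = \frac{-2 + 20}{2} = \frac{1}{2} \cdot 18 = 9$)
$\left(V{\left(-5,6 \right)} + 0\right)^{2} + k = \left(\left(\frac{3}{2} + 6 + \frac{1}{2} \left(-5\right)\right) + 0\right)^{2} + 9 = \left(\left(\frac{3}{2} + 6 - \frac{5}{2}\right) + 0\right)^{2} + 9 = \left(5 + 0\right)^{2} + 9 = 5^{2} + 9 = 25 + 9 = 34$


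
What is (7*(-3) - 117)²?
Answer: 19044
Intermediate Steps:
(7*(-3) - 117)² = (-21 - 117)² = (-138)² = 19044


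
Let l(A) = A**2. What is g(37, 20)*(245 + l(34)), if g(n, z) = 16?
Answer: 22416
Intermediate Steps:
g(37, 20)*(245 + l(34)) = 16*(245 + 34**2) = 16*(245 + 1156) = 16*1401 = 22416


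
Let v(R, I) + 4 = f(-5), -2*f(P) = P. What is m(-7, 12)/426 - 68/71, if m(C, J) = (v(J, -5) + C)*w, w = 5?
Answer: -901/852 ≈ -1.0575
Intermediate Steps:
f(P) = -P/2
v(R, I) = -3/2 (v(R, I) = -4 - ½*(-5) = -4 + 5/2 = -3/2)
m(C, J) = -15/2 + 5*C (m(C, J) = (-3/2 + C)*5 = -15/2 + 5*C)
m(-7, 12)/426 - 68/71 = (-15/2 + 5*(-7))/426 - 68/71 = (-15/2 - 35)*(1/426) - 68*1/71 = -85/2*1/426 - 68/71 = -85/852 - 68/71 = -901/852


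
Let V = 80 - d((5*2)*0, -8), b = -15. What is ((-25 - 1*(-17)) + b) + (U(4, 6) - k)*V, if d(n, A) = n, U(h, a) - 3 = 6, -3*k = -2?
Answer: 1931/3 ≈ 643.67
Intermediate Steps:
k = ⅔ (k = -⅓*(-2) = ⅔ ≈ 0.66667)
U(h, a) = 9 (U(h, a) = 3 + 6 = 9)
V = 80 (V = 80 - 5*2*0 = 80 - 10*0 = 80 - 1*0 = 80 + 0 = 80)
((-25 - 1*(-17)) + b) + (U(4, 6) - k)*V = ((-25 - 1*(-17)) - 15) + (9 - 1*⅔)*80 = ((-25 + 17) - 15) + (9 - ⅔)*80 = (-8 - 15) + (25/3)*80 = -23 + 2000/3 = 1931/3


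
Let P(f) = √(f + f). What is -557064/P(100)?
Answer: -139266*√2/5 ≈ -39390.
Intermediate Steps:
P(f) = √2*√f (P(f) = √(2*f) = √2*√f)
-557064/P(100) = -557064*√2/20 = -139266*√2/5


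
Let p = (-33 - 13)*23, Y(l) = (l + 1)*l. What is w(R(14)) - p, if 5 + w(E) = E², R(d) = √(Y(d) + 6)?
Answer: 1269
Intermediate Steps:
Y(l) = l*(1 + l) (Y(l) = (1 + l)*l = l*(1 + l))
p = -1058 (p = -46*23 = -1058)
R(d) = √(6 + d*(1 + d)) (R(d) = √(d*(1 + d) + 6) = √(6 + d*(1 + d)))
w(E) = -5 + E²
w(R(14)) - p = (-5 + (√(6 + 14*(1 + 14)))²) - 1*(-1058) = (-5 + (√(6 + 14*15))²) + 1058 = (-5 + (√(6 + 210))²) + 1058 = (-5 + (√216)²) + 1058 = (-5 + (6*√6)²) + 1058 = (-5 + 216) + 1058 = 211 + 1058 = 1269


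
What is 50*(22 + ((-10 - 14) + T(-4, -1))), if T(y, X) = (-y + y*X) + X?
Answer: 250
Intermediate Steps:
T(y, X) = X - y + X*y (T(y, X) = (-y + X*y) + X = X - y + X*y)
50*(22 + ((-10 - 14) + T(-4, -1))) = 50*(22 + ((-10 - 14) + (-1 - 1*(-4) - 1*(-4)))) = 50*(22 + (-24 + (-1 + 4 + 4))) = 50*(22 + (-24 + 7)) = 50*(22 - 17) = 50*5 = 250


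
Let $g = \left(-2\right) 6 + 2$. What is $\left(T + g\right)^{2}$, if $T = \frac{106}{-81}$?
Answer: $\frac{839056}{6561} \approx 127.89$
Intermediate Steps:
$T = - \frac{106}{81}$ ($T = 106 \left(- \frac{1}{81}\right) = - \frac{106}{81} \approx -1.3086$)
$g = -10$ ($g = -12 + 2 = -10$)
$\left(T + g\right)^{2} = \left(- \frac{106}{81} - 10\right)^{2} = \left(- \frac{916}{81}\right)^{2} = \frac{839056}{6561}$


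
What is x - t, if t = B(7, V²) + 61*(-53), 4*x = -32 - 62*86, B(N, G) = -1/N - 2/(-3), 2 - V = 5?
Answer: 39721/21 ≈ 1891.5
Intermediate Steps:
V = -3 (V = 2 - 1*5 = 2 - 5 = -3)
B(N, G) = ⅔ - 1/N (B(N, G) = -1/N - 2*(-⅓) = -1/N + ⅔ = ⅔ - 1/N)
x = -1341 (x = (-32 - 62*86)/4 = (-32 - 5332)/4 = (¼)*(-5364) = -1341)
t = -67882/21 (t = (⅔ - 1/7) + 61*(-53) = (⅔ - 1*⅐) - 3233 = (⅔ - ⅐) - 3233 = 11/21 - 3233 = -67882/21 ≈ -3232.5)
x - t = -1341 - 1*(-67882/21) = -1341 + 67882/21 = 39721/21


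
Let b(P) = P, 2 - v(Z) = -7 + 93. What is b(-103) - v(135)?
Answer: -19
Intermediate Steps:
v(Z) = -84 (v(Z) = 2 - (-7 + 93) = 2 - 1*86 = 2 - 86 = -84)
b(-103) - v(135) = -103 - 1*(-84) = -103 + 84 = -19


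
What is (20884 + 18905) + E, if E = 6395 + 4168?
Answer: 50352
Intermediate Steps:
E = 10563
(20884 + 18905) + E = (20884 + 18905) + 10563 = 39789 + 10563 = 50352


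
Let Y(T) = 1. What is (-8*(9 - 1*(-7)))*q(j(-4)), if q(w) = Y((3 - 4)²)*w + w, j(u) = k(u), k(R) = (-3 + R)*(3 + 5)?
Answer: 14336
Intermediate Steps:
k(R) = -24 + 8*R (k(R) = (-3 + R)*8 = -24 + 8*R)
j(u) = -24 + 8*u
q(w) = 2*w (q(w) = 1*w + w = w + w = 2*w)
(-8*(9 - 1*(-7)))*q(j(-4)) = (-8*(9 - 1*(-7)))*(2*(-24 + 8*(-4))) = (-8*(9 + 7))*(2*(-24 - 32)) = (-8*16)*(2*(-56)) = -128*(-112) = 14336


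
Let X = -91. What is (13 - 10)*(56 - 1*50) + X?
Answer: -73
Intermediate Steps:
(13 - 10)*(56 - 1*50) + X = (13 - 10)*(56 - 1*50) - 91 = 3*(56 - 50) - 91 = 3*6 - 91 = 18 - 91 = -73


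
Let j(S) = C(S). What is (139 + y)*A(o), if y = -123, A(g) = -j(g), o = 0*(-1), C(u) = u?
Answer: 0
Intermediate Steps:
j(S) = S
o = 0
A(g) = -g
(139 + y)*A(o) = (139 - 123)*(-1*0) = 16*0 = 0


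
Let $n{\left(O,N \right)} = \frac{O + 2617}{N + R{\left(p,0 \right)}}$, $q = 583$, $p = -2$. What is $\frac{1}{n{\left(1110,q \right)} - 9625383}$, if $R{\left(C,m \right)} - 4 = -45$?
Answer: $- \frac{542}{5216953859} \approx -1.0389 \cdot 10^{-7}$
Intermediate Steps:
$R{\left(C,m \right)} = -41$ ($R{\left(C,m \right)} = 4 - 45 = -41$)
$n{\left(O,N \right)} = \frac{2617 + O}{-41 + N}$ ($n{\left(O,N \right)} = \frac{O + 2617}{N - 41} = \frac{2617 + O}{-41 + N}$)
$\frac{1}{n{\left(1110,q \right)} - 9625383} = \frac{1}{\frac{2617 + 1110}{-41 + 583} - 9625383} = \frac{1}{\frac{1}{542} \cdot 3727 - 9625383} = \frac{1}{\frac{3727}{542} - 9625383} = \frac{1}{- \frac{5216953859}{542}} = - \frac{542}{5216953859}$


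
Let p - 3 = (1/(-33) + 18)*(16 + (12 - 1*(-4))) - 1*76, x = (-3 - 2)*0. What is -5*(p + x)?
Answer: -82835/33 ≈ -2510.2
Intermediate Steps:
x = 0 (x = -5*0 = 0)
p = 16567/33 (p = 3 + ((1/(-33) + 18)*(16 + (12 - 1*(-4))) - 1*76) = 3 + ((-1/33 + 18)*(16 + (12 + 4)) - 76) = 3 + (593*(16 + 16)/33 - 76) = 3 + ((593/33)*32 - 76) = 3 + (18976/33 - 76) = 3 + 16468/33 = 16567/33 ≈ 502.03)
-5*(p + x) = -5*(16567/33 + 0) = -5*16567/33 = -82835/33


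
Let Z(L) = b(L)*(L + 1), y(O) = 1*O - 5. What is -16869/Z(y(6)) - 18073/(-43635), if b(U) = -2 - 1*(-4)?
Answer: -736006523/174540 ≈ -4216.8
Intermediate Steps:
b(U) = 2 (b(U) = -2 + 4 = 2)
y(O) = -5 + O (y(O) = O - 5 = -5 + O)
Z(L) = 2 + 2*L (Z(L) = 2*(L + 1) = 2*(1 + L) = 2 + 2*L)
-16869/Z(y(6)) - 18073/(-43635) = -16869/(2 + 2*(-5 + 6)) - 18073/(-43635) = -16869/(2 + 2*1) - 18073*(-1/43635) = -16869/(2 + 2) + 18073/43635 = -16869/4 + 18073/43635 = -736006523/174540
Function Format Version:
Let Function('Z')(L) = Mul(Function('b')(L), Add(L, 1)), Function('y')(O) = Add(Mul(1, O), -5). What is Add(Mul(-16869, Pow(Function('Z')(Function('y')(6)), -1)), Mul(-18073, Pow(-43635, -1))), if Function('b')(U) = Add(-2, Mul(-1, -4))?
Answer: Rational(-736006523, 174540) ≈ -4216.8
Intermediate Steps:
Function('b')(U) = 2 (Function('b')(U) = Add(-2, 4) = 2)
Function('y')(O) = Add(-5, O) (Function('y')(O) = Add(O, -5) = Add(-5, O))
Function('Z')(L) = Add(2, Mul(2, L)) (Function('Z')(L) = Mul(2, Add(L, 1)) = Mul(2, Add(1, L)) = Add(2, Mul(2, L)))
Add(Mul(-16869, Pow(Function('Z')(Function('y')(6)), -1)), Mul(-18073, Pow(-43635, -1))) = Add(Mul(-16869, Pow(Add(2, Mul(2, Add(-5, 6))), -1)), Mul(-18073, Pow(-43635, -1))) = Add(Mul(-16869, Pow(Add(2, Mul(2, 1)), -1)), Mul(-18073, Rational(-1, 43635))) = Add(Mul(-16869, Pow(Add(2, 2), -1)), Rational(18073, 43635)) = Add(Mul(-16869, Pow(4, -1)), Rational(18073, 43635)) = Add(Mul(-16869, Rational(1, 4)), Rational(18073, 43635)) = Add(Rational(-16869, 4), Rational(18073, 43635)) = Rational(-736006523, 174540)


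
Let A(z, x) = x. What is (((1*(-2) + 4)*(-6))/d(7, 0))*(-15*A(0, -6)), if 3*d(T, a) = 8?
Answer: -405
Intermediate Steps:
d(T, a) = 8/3 (d(T, a) = (⅓)*8 = 8/3)
(((1*(-2) + 4)*(-6))/d(7, 0))*(-15*A(0, -6)) = (((1*(-2) + 4)*(-6))/(8/3))*(-15*(-6)) = (((-2 + 4)*(-6))*(3/8))*90 = ((2*(-6))*(3/8))*90 = -12*3/8*90 = -9/2*90 = -405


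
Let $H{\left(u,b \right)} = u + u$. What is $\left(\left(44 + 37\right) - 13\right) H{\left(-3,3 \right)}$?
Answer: $-408$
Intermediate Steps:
$H{\left(u,b \right)} = 2 u$
$\left(\left(44 + 37\right) - 13\right) H{\left(-3,3 \right)} = \left(\left(44 + 37\right) - 13\right) 2 \left(-3\right) = \left(81 - 13\right) \left(-6\right) = 68 \left(-6\right) = -408$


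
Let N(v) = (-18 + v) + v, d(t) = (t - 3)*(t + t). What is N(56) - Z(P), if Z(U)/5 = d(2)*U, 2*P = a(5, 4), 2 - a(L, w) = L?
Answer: 64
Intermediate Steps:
a(L, w) = 2 - L
d(t) = 2*t*(-3 + t) (d(t) = (-3 + t)*(2*t) = 2*t*(-3 + t))
N(v) = -18 + 2*v
P = -3/2 (P = (2 - 1*5)/2 = (2 - 5)/2 = (½)*(-3) = -3/2 ≈ -1.5000)
Z(U) = -20*U (Z(U) = 5*((2*2*(-3 + 2))*U) = 5*((2*2*(-1))*U) = 5*(-4*U) = -20*U)
N(56) - Z(P) = (-18 + 2*56) - (-20)*(-3)/2 = (-18 + 112) - 1*30 = 94 - 30 = 64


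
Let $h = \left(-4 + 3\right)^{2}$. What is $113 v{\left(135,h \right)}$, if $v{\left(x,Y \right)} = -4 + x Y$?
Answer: $14803$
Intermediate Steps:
$h = 1$ ($h = \left(-1\right)^{2} = 1$)
$v{\left(x,Y \right)} = -4 + Y x$
$113 v{\left(135,h \right)} = 113 \left(-4 + 1 \cdot 135\right) = 113 \left(-4 + 135\right) = 113 \cdot 131 = 14803$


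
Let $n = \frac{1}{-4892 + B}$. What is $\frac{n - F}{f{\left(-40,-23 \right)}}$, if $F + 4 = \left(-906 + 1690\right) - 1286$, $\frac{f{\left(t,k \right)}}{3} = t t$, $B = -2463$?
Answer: $\frac{1240543}{11768000} \approx 0.10542$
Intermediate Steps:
$f{\left(t,k \right)} = 3 t^{2}$ ($f{\left(t,k \right)} = 3 t t = 3 t^{2}$)
$F = -506$ ($F = -4 + \left(\left(-906 + 1690\right) - 1286\right) = -4 + \left(784 - 1286\right) = -4 - 502 = -506$)
$n = - \frac{1}{7355}$ ($n = \frac{1}{-4892 - 2463} = \frac{1}{-7355} = - \frac{1}{7355} \approx -0.00013596$)
$\frac{n - F}{f{\left(-40,-23 \right)}} = \frac{- \frac{1}{7355} - -506}{3 \left(-40\right)^{2}} = \frac{- \frac{1}{7355} + 506}{3 \cdot 1600} = \frac{3721629}{7355 \cdot 4800} = \frac{3721629}{7355} \cdot \frac{1}{4800} = \frac{1240543}{11768000}$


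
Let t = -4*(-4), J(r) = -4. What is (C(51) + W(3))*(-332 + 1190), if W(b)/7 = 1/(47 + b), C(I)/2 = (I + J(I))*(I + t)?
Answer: 135095103/25 ≈ 5.4038e+6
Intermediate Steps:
t = 16
C(I) = 2*(-4 + I)*(16 + I) (C(I) = 2*((I - 4)*(I + 16)) = 2*((-4 + I)*(16 + I)) = 2*(-4 + I)*(16 + I))
W(b) = 7/(47 + b)
(C(51) + W(3))*(-332 + 1190) = ((-128 + 2*51**2 + 24*51) + 7/(47 + 3))*(-332 + 1190) = ((-128 + 2*2601 + 1224) + 7/50)*858 = ((-128 + 5202 + 1224) + 7*(1/50))*858 = (6298 + 7/50)*858 = (314907/50)*858 = 135095103/25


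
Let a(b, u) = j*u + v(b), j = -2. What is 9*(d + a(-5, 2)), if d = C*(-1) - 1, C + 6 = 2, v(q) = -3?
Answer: -36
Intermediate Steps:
C = -4 (C = -6 + 2 = -4)
a(b, u) = -3 - 2*u (a(b, u) = -2*u - 3 = -3 - 2*u)
d = 3 (d = -4*(-1) - 1 = 4 - 1 = 3)
9*(d + a(-5, 2)) = 9*(3 + (-3 - 2*2)) = 9*(3 + (-3 - 4)) = 9*(3 - 7) = 9*(-4) = -36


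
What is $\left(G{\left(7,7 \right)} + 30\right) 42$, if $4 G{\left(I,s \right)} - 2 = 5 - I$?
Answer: $1260$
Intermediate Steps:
$G{\left(I,s \right)} = \frac{7}{4} - \frac{I}{4}$ ($G{\left(I,s \right)} = \frac{1}{2} + \frac{5 - I}{4} = \frac{1}{2} - \left(- \frac{5}{4} + \frac{I}{4}\right) = \frac{7}{4} - \frac{I}{4}$)
$\left(G{\left(7,7 \right)} + 30\right) 42 = \left(\left(\frac{7}{4} - \frac{7}{4}\right) + 30\right) 42 = \left(0 + 30\right) 42 = 30 \cdot 42 = 1260$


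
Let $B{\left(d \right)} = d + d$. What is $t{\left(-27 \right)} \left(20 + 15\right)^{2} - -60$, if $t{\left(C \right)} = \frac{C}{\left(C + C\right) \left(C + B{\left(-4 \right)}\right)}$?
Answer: $\frac{85}{2} \approx 42.5$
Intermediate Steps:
$B{\left(d \right)} = 2 d$
$t{\left(C \right)} = \frac{1}{2 \left(-8 + C\right)}$ ($t{\left(C \right)} = \frac{C}{\left(C + C\right) \left(C + 2 \left(-4\right)\right)} = \frac{C}{2 C \left(C - 8\right)} = \frac{C}{2 C \left(-8 + C\right)} = C \frac{1}{2 C \left(-8 + C\right)} = \frac{1}{2 \left(-8 + C\right)}$)
$t{\left(-27 \right)} \left(20 + 15\right)^{2} - -60 = \frac{1}{2 \left(-8 - 27\right)} \left(20 + 15\right)^{2} - -60 = \frac{1}{2 \left(-35\right)} 35^{2} + 60 = \frac{1}{2} \left(- \frac{1}{35}\right) 1225 + 60 = \left(- \frac{1}{70}\right) 1225 + 60 = - \frac{35}{2} + 60 = \frac{85}{2}$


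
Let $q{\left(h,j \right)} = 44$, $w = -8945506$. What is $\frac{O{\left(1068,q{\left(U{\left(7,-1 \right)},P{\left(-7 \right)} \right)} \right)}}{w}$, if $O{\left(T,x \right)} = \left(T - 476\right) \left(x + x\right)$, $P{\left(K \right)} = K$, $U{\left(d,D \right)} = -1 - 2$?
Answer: $- \frac{26048}{4472753} \approx -0.0058237$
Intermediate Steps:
$U{\left(d,D \right)} = -3$
$O{\left(T,x \right)} = 2 x \left(-476 + T\right)$ ($O{\left(T,x \right)} = \left(-476 + T\right) 2 x = 2 x \left(-476 + T\right)$)
$\frac{O{\left(1068,q{\left(U{\left(7,-1 \right)},P{\left(-7 \right)} \right)} \right)}}{w} = \frac{2 \cdot 44 \left(-476 + 1068\right)}{-8945506} = 2 \cdot 44 \cdot 592 \left(- \frac{1}{8945506}\right) = 52096 \left(- \frac{1}{8945506}\right) = - \frac{26048}{4472753}$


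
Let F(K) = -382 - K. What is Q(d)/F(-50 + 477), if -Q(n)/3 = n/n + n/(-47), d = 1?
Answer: 138/38023 ≈ 0.0036294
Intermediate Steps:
Q(n) = -3 + 3*n/47 (Q(n) = -3*(n/n + n/(-47)) = -3*(1 + n*(-1/47)) = -3*(1 - n/47) = -3 + 3*n/47)
Q(d)/F(-50 + 477) = (-3 + (3/47)*1)/(-382 - (-50 + 477)) = (-3 + 3/47)/(-382 - 1*427) = -138/(47*(-382 - 427)) = -138/47/(-809) = -138/47*(-1/809) = 138/38023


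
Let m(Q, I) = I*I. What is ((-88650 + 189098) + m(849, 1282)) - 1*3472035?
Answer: -1728063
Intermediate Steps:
m(Q, I) = I**2
((-88650 + 189098) + m(849, 1282)) - 1*3472035 = ((-88650 + 189098) + 1282**2) - 1*3472035 = (100448 + 1643524) - 3472035 = 1743972 - 3472035 = -1728063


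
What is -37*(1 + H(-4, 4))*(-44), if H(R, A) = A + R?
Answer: 1628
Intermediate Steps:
-37*(1 + H(-4, 4))*(-44) = -37*(1 + (4 - 4))*(-44) = -37*(1 + 0)*(-44) = -37*1*(-44) = -37*(-44) = 1628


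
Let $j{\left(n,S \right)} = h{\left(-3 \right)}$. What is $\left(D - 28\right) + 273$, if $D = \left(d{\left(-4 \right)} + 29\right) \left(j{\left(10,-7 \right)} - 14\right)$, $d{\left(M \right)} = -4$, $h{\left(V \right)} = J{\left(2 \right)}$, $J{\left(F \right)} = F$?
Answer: $-55$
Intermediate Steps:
$h{\left(V \right)} = 2$
$j{\left(n,S \right)} = 2$
$D = -300$ ($D = \left(-4 + 29\right) \left(2 - 14\right) = 25 \left(-12\right) = -300$)
$\left(D - 28\right) + 273 = \left(-300 - 28\right) + 273 = -328 + 273 = -55$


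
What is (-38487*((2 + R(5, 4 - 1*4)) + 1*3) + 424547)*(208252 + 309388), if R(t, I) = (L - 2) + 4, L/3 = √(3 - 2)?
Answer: 20538402280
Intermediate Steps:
L = 3 (L = 3*√(3 - 2) = 3*√1 = 3*1 = 3)
R(t, I) = 5 (R(t, I) = (3 - 2) + 4 = 1 + 4 = 5)
(-38487*((2 + R(5, 4 - 1*4)) + 1*3) + 424547)*(208252 + 309388) = (-38487*((2 + 5) + 1*3) + 424547)*(208252 + 309388) = (-38487*(7 + 3) + 424547)*517640 = (-38487*10 + 424547)*517640 = (-384870 + 424547)*517640 = 39677*517640 = 20538402280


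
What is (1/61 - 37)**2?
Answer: 5089536/3721 ≈ 1367.8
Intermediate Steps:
(1/61 - 37)**2 = (-2256/61)**2 = 5089536/3721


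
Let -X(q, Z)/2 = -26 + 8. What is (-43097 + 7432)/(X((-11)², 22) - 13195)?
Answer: 35665/13159 ≈ 2.7103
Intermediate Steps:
X(q, Z) = 36 (X(q, Z) = -2*(-26 + 8) = -2*(-18) = 36)
(-43097 + 7432)/(X((-11)², 22) - 13195) = (-43097 + 7432)/(36 - 13195) = -35665/(-13159) = -35665*(-1/13159) = 35665/13159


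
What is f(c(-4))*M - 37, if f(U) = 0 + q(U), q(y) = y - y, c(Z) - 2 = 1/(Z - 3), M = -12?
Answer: -37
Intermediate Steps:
c(Z) = 2 + 1/(-3 + Z) (c(Z) = 2 + 1/(Z - 3) = 2 + 1/(-3 + Z))
q(y) = 0
f(U) = 0 (f(U) = 0 + 0 = 0)
f(c(-4))*M - 37 = 0*(-12) - 37 = 0 - 37 = -37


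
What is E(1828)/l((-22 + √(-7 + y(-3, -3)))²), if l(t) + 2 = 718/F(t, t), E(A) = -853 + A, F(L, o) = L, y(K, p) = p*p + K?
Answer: -15070575/8656 - 3850275*I/8656 ≈ -1741.1 - 444.81*I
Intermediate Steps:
y(K, p) = K + p² (y(K, p) = p² + K = K + p²)
l(t) = -2 + 718/t
E(1828)/l((-22 + √(-7 + y(-3, -3)))²) = (-853 + 1828)/(-2 + 718/((-22 + √(-7 + (-3 + (-3)²)))²)) = 975/(-2 + 718/((-22 + √(-7 + (-3 + 9)))²)) = 975/(-2 + 718/((-22 + √(-7 + 6))²)) = 975/(-2 + 718/((-22 + √(-1))²)) = 975/(-2 + 718/((-22 + I)²)) = 975/(-2 + 718/(-22 + I)²)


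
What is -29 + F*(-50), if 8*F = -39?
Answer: 859/4 ≈ 214.75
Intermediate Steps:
F = -39/8 (F = (⅛)*(-39) = -39/8 ≈ -4.8750)
-29 + F*(-50) = -29 - 39/8*(-50) = -29 + 975/4 = 859/4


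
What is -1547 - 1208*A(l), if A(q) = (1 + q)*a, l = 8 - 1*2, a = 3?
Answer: -26915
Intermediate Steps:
l = 6 (l = 8 - 2 = 6)
A(q) = 3 + 3*q (A(q) = (1 + q)*3 = 3 + 3*q)
-1547 - 1208*A(l) = -1547 - 1208*(3 + 3*6) = -1547 - 1208*(3 + 18) = -1547 - 1208*21 = -1547 - 25368 = -26915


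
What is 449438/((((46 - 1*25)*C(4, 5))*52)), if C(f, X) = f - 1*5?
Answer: -224719/546 ≈ -411.57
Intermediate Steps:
C(f, X) = -5 + f (C(f, X) = f - 5 = -5 + f)
449438/((((46 - 1*25)*C(4, 5))*52)) = 449438/((((46 - 1*25)*(-5 + 4))*52)) = 449438/((((46 - 25)*(-1))*52)) = 449438/(((21*(-1))*52)) = 449438/((-21*52)) = 449438/(-1092) = 449438*(-1/1092) = -224719/546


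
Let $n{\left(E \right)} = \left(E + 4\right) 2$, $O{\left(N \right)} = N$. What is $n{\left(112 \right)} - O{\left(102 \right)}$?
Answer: $130$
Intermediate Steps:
$n{\left(E \right)} = 8 + 2 E$ ($n{\left(E \right)} = \left(4 + E\right) 2 = 8 + 2 E$)
$n{\left(112 \right)} - O{\left(102 \right)} = \left(8 + 2 \cdot 112\right) - 102 = \left(8 + 224\right) - 102 = 232 - 102 = 130$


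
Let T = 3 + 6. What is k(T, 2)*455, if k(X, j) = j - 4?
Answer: -910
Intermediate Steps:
T = 9
k(X, j) = -4 + j
k(T, 2)*455 = (-4 + 2)*455 = -2*455 = -910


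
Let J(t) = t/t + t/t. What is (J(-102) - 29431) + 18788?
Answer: -10641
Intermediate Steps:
J(t) = 2 (J(t) = 1 + 1 = 2)
(J(-102) - 29431) + 18788 = (2 - 29431) + 18788 = -29429 + 18788 = -10641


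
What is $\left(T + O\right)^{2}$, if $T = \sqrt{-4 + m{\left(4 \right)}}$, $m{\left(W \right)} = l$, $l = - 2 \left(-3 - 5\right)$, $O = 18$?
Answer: $336 + 72 \sqrt{3} \approx 460.71$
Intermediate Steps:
$l = 16$ ($l = - 2 \left(-3 - 5\right) = \left(-2\right) \left(-8\right) = 16$)
$m{\left(W \right)} = 16$
$T = 2 \sqrt{3}$ ($T = \sqrt{-4 + 16} = \sqrt{12} = 2 \sqrt{3} \approx 3.4641$)
$\left(T + O\right)^{2} = \left(2 \sqrt{3} + 18\right)^{2} = \left(18 + 2 \sqrt{3}\right)^{2}$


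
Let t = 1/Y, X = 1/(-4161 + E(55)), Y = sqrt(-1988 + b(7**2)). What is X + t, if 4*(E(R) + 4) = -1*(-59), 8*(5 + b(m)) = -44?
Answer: -4/16601 - I*sqrt(7994)/3997 ≈ -0.00024095 - 0.022369*I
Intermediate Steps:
b(m) = -21/2 (b(m) = -5 + (1/8)*(-44) = -5 - 11/2 = -21/2)
E(R) = 43/4 (E(R) = -4 + (-1*(-59))/4 = -4 + (1/4)*59 = -4 + 59/4 = 43/4)
Y = I*sqrt(7994)/2 (Y = sqrt(-1988 - 21/2) = sqrt(-3997/2) = I*sqrt(7994)/2 ≈ 44.705*I)
X = -4/16601 (X = 1/(-4161 + 43/4) = 1/(-16601/4) = -4/16601 ≈ -0.00024095)
t = -I*sqrt(7994)/3997 (t = 1/(I*sqrt(7994)/2) = -I*sqrt(7994)/3997 ≈ -0.022369*I)
X + t = -4/16601 - I*sqrt(7994)/3997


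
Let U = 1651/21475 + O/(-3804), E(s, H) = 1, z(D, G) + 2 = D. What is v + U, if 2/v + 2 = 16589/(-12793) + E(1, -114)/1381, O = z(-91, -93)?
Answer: -400746210730787/792822193062300 ≈ -0.50547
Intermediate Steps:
z(D, G) = -2 + D
O = -93 (O = -2 - 91 = -93)
v = -17667133/29115441 (v = 2/(-2 + (16589/(-12793) + 1/1381)) = 2/(-2 + (16589*(-1/12793) + 1*(1/1381))) = 2/(-2 + (-16589/12793 + 1/1381)) = 2/(-2 - 22896616/17667133) = 2/(-58230882/17667133) = 2*(-17667133/58230882) = -17667133/29115441 ≈ -0.60680)
U = 2759193/27230300 (U = 1651/21475 - 93/(-3804) = 1651*(1/21475) - 93*(-1/3804) = 1651/21475 + 31/1268 = 2759193/27230300 ≈ 0.10133)
v + U = -17667133/29115441 + 2759193/27230300 = -400746210730787/792822193062300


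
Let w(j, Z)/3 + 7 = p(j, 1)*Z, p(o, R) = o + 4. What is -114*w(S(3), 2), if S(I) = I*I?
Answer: -6498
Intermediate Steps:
p(o, R) = 4 + o
S(I) = I²
w(j, Z) = -21 + 3*Z*(4 + j) (w(j, Z) = -21 + 3*((4 + j)*Z) = -21 + 3*(Z*(4 + j)) = -21 + 3*Z*(4 + j))
-114*w(S(3), 2) = -114*(-21 + 3*2*(4 + 3²)) = -114*(-21 + 3*2*(4 + 9)) = -114*(-21 + 3*2*13) = -114*(-21 + 78) = -114*57 = -6498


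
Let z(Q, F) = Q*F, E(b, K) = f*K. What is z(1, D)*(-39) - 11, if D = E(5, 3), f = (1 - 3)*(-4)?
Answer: -947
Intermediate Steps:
f = 8 (f = -2*(-4) = 8)
E(b, K) = 8*K
D = 24 (D = 8*3 = 24)
z(Q, F) = F*Q
z(1, D)*(-39) - 11 = (24*1)*(-39) - 11 = 24*(-39) - 11 = -936 - 11 = -947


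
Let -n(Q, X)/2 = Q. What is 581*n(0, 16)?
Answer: 0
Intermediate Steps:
n(Q, X) = -2*Q
581*n(0, 16) = 581*(-2*0) = 581*0 = 0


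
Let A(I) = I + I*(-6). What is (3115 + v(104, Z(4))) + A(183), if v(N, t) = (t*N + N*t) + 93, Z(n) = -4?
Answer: 1461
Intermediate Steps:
v(N, t) = 93 + 2*N*t (v(N, t) = (N*t + N*t) + 93 = 2*N*t + 93 = 93 + 2*N*t)
A(I) = -5*I (A(I) = I - 6*I = -5*I)
(3115 + v(104, Z(4))) + A(183) = (3115 + (93 + 2*104*(-4))) - 5*183 = (3115 + (93 - 832)) - 915 = (3115 - 739) - 915 = 2376 - 915 = 1461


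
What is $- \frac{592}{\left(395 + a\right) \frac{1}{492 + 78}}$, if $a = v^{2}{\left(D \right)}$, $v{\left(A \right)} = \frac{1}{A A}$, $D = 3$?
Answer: $- \frac{359640}{421} \approx -854.25$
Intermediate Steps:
$v{\left(A \right)} = \frac{1}{A^{2}}$
$a = \frac{1}{81}$ ($a = \left(\frac{1}{9}\right)^{2} = \frac{1}{81} \approx 0.012346$)
$- \frac{592}{\left(395 + a\right) \frac{1}{492 + 78}} = - \frac{592}{\left(395 + \frac{1}{81}\right) \frac{1}{492 + 78}} = - \frac{592}{\frac{31996}{81} \cdot \frac{1}{570}} = - \frac{592}{\frac{842}{1215}} = \left(-592\right) \frac{1215}{842} = - \frac{359640}{421}$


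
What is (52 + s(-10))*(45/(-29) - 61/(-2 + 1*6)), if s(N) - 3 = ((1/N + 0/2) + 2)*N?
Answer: -17541/29 ≈ -604.86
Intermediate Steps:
s(N) = 3 + N*(2 + 1/N) (s(N) = 3 + ((1/N + 0/2) + 2)*N = 3 + ((1/N + 0*(½)) + 2)*N = 3 + ((1/N + 0) + 2)*N = 3 + (1/N + 2)*N = 3 + (2 + 1/N)*N = 3 + N*(2 + 1/N))
(52 + s(-10))*(45/(-29) - 61/(-2 + 1*6)) = (52 + (4 + 2*(-10)))*(45/(-29) - 61/(-2 + 1*6)) = (52 + (4 - 20))*(45*(-1/29) - 61/(-2 + 6)) = (52 - 16)*(-45/29 - 61/4) = 36*(-45/29 - 61*¼) = 36*(-45/29 - 61/4) = 36*(-1949/116) = -17541/29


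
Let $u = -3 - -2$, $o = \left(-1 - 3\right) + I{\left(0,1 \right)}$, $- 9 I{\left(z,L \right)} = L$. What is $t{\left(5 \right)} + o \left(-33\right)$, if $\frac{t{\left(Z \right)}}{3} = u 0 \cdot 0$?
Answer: $\frac{407}{3} \approx 135.67$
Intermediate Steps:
$I{\left(z,L \right)} = - \frac{L}{9}$
$o = - \frac{37}{9}$ ($o = \left(-1 - 3\right) - \frac{1}{9} = -4 - \frac{1}{9} = - \frac{37}{9} \approx -4.1111$)
$u = -1$ ($u = -3 + 2 = -1$)
$t{\left(Z \right)} = 0$ ($t{\left(Z \right)} = 3 \left(-1\right) 0 \cdot 0 = 3 \cdot 0 \cdot 0 = 3 \cdot 0 = 0$)
$t{\left(5 \right)} + o \left(-33\right) = 0 - - \frac{407}{3} = 0 + \frac{407}{3} = \frac{407}{3}$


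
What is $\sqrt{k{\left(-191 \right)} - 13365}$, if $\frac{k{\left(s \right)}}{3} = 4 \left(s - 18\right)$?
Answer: $i \sqrt{15873} \approx 125.99 i$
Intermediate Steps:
$k{\left(s \right)} = -216 + 12 s$ ($k{\left(s \right)} = 3 \cdot 4 \left(s - 18\right) = 3 \cdot 4 \left(-18 + s\right) = 3 \left(-72 + 4 s\right) = -216 + 12 s$)
$\sqrt{k{\left(-191 \right)} - 13365} = \sqrt{\left(-216 + 12 \left(-191\right)\right) - 13365} = \sqrt{\left(-216 - 2292\right) - 13365} = \sqrt{-2508 - 13365} = \sqrt{-15873} = i \sqrt{15873}$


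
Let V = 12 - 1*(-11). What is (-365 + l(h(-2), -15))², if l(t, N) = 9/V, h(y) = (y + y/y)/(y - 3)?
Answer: 70324996/529 ≈ 1.3294e+5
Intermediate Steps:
h(y) = (1 + y)/(-3 + y) (h(y) = (y + 1)/(-3 + y) = (1 + y)/(-3 + y))
V = 23 (V = 12 + 11 = 23)
l(t, N) = 9/23
(-365 + l(h(-2), -15))² = (-365 + 9/23)² = (-8386/23)² = 70324996/529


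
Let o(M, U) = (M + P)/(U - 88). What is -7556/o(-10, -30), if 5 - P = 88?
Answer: -891608/93 ≈ -9587.2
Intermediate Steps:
P = -83 (P = 5 - 1*88 = 5 - 88 = -83)
o(M, U) = (-83 + M)/(-88 + U) (o(M, U) = (M - 83)/(U - 88) = (-83 + M)/(-88 + U))
-7556/o(-10, -30) = -7556*(-88 - 30)/(-83 - 10) = -7556/(-93/(-118)) = -7556/((-1/118*(-93))) = -7556/93/118 = -7556*118/93 = -891608/93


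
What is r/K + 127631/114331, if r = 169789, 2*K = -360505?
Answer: 1026760191/5888128165 ≈ 0.17438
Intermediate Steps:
K = -360505/2 (K = (½)*(-360505) = -360505/2 ≈ -1.8025e+5)
r/K + 127631/114331 = 169789/(-360505/2) + 127631/114331 = 169789*(-2/360505) + 127631*(1/114331) = -339578/360505 + 18233/16333 = 1026760191/5888128165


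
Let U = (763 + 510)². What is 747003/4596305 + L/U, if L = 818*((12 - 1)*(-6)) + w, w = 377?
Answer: 964127517232/7448445545345 ≈ 0.12944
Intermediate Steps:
U = 1620529 (U = 1273² = 1620529)
L = -53611 (L = 818*((12 - 1)*(-6)) + 377 = 818*(11*(-6)) + 377 = 818*(-66) + 377 = -53988 + 377 = -53611)
747003/4596305 + L/U = 747003/4596305 - 53611/1620529 = 964127517232/7448445545345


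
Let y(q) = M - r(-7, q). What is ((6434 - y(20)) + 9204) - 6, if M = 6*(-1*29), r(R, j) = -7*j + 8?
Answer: 15674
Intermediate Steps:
r(R, j) = 8 - 7*j
M = -174 (M = 6*(-29) = -174)
y(q) = -182 + 7*q (y(q) = -174 - (8 - 7*q) = -174 + (-8 + 7*q) = -182 + 7*q)
((6434 - y(20)) + 9204) - 6 = ((6434 - (-182 + 7*20)) + 9204) - 6 = ((6434 - (-182 + 140)) + 9204) - 6 = ((6434 - 1*(-42)) + 9204) - 6 = ((6434 + 42) + 9204) - 6 = (6476 + 9204) - 6 = 15680 - 6 = 15674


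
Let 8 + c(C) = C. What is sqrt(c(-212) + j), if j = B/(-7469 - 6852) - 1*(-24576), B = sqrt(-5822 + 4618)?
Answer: sqrt(4995197394596 - 28642*I*sqrt(301))/14321 ≈ 156.06 - 7.7626e-6*I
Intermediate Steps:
c(C) = -8 + C
B = 2*I*sqrt(301) (B = sqrt(-1204) = 2*I*sqrt(301) ≈ 34.699*I)
j = 24576 - 2*I*sqrt(301)/14321 (j = (2*I*sqrt(301))/(-7469 - 6852) - 1*(-24576) = (2*I*sqrt(301))/(-14321) + 24576 = (2*I*sqrt(301))*(-1/14321) + 24576 = -2*I*sqrt(301)/14321 + 24576 = 24576 - 2*I*sqrt(301)/14321 ≈ 24576.0 - 0.0024229*I)
sqrt(c(-212) + j) = sqrt((-8 - 212) + (24576 - 2*I*sqrt(301)/14321)) = sqrt(-220 + (24576 - 2*I*sqrt(301)/14321)) = sqrt(24356 - 2*I*sqrt(301)/14321)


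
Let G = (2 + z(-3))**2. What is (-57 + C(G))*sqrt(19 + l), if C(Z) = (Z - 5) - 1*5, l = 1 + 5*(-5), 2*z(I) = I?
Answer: -267*I*sqrt(5)/4 ≈ -149.26*I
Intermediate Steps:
z(I) = I/2
G = 1/4 (G = (2 + (1/2)*(-3))**2 = (2 - 3/2)**2 = (1/2)**2 = 1/4 ≈ 0.25000)
l = -24 (l = 1 - 25 = -24)
C(Z) = -10 + Z (C(Z) = (-5 + Z) - 5 = -10 + Z)
(-57 + C(G))*sqrt(19 + l) = (-57 + (-10 + 1/4))*sqrt(19 - 24) = (-57 - 39/4)*sqrt(-5) = -267*I*sqrt(5)/4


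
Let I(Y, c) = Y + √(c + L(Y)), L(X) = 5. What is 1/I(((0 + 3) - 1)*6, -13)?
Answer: 3/38 - I*√2/76 ≈ 0.078947 - 0.018608*I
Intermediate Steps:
I(Y, c) = Y + √(5 + c) (I(Y, c) = Y + √(c + 5) = Y + √(5 + c))
1/I(((0 + 3) - 1)*6, -13) = 1/(((0 + 3) - 1)*6 + √(5 - 13)) = 1/((3 - 1)*6 + √(-8)) = 1/(2*6 + 2*I*√2) = 1/(12 + 2*I*√2)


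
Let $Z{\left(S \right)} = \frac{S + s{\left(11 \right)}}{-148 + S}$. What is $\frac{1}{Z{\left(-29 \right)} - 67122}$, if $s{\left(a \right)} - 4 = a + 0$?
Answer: $- \frac{177}{11880580} \approx -1.4898 \cdot 10^{-5}$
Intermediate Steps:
$s{\left(a \right)} = 4 + a$ ($s{\left(a \right)} = 4 + \left(a + 0\right) = 4 + a$)
$Z{\left(S \right)} = \frac{15 + S}{-148 + S}$ ($Z{\left(S \right)} = \frac{S + \left(4 + 11\right)}{-148 + S} = \frac{S + 15}{-148 + S} = \frac{15 + S}{-148 + S}$)
$\frac{1}{Z{\left(-29 \right)} - 67122} = \frac{1}{\frac{15 - 29}{-148 - 29} - 67122} = \frac{1}{\frac{1}{-177} \left(-14\right) - 67122} = \frac{1}{\left(- \frac{1}{177}\right) \left(-14\right) - 67122} = \frac{1}{\frac{14}{177} - 67122} = \frac{1}{- \frac{11880580}{177}} = - \frac{177}{11880580}$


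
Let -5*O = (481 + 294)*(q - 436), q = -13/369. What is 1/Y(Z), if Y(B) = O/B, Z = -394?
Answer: -145386/24939035 ≈ -0.0058297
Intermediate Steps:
q = -13/369 (q = -13*1/369 = -13/369 ≈ -0.035230)
O = 24939035/369 (O = -(481 + 294)*(-13/369 - 436)/5 = -155*(-160897)/369 = -1/5*(-124695175/369) = 24939035/369 ≈ 67586.)
Y(B) = 24939035/(369*B)
1/Y(Z) = 1/((24939035/369)/(-394)) = 1/((24939035/369)*(-1/394)) = 1/(-24939035/145386) = -145386/24939035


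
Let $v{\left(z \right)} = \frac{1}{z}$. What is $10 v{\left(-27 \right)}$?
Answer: $- \frac{10}{27} \approx -0.37037$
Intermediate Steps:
$10 v{\left(-27 \right)} = \frac{10}{-27} = 10 \left(- \frac{1}{27}\right) = - \frac{10}{27}$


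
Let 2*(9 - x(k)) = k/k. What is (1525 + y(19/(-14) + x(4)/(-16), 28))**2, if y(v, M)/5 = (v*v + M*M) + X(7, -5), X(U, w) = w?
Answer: 74446339422559225/2517630976 ≈ 2.9570e+7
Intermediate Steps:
x(k) = 17/2 (x(k) = 9 - k/(2*k) = 9 - 1/2*1 = 9 - 1/2 = 17/2)
y(v, M) = -25 + 5*M**2 + 5*v**2 (y(v, M) = 5*((v*v + M*M) - 5) = 5*((v**2 + M**2) - 5) = 5*((M**2 + v**2) - 5) = 5*(-5 + M**2 + v**2) = -25 + 5*M**2 + 5*v**2)
(1525 + y(19/(-14) + x(4)/(-16), 28))**2 = (1525 + (-25 + 5*28**2 + 5*(19/(-14) + (17/2)/(-16))**2))**2 = (1525 + (-25 + 5*784 + 5*(19*(-1/14) + (17/2)*(-1/16))**2))**2 = (1525 + (-25 + 3920 + 5*(-19/14 - 17/32)**2))**2 = (1525 + (-25 + 3920 + 5*(-423/224)**2))**2 = (1525 + (-25 + 3920 + 5*(178929/50176)))**2 = (1525 + (-25 + 3920 + 894645/50176))**2 = (1525 + 196330165/50176)**2 = (272848565/50176)**2 = 74446339422559225/2517630976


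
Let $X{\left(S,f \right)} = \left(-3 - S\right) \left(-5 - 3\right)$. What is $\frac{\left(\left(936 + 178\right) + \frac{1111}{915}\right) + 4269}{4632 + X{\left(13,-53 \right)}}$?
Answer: $\frac{1231639}{1088850} \approx 1.1311$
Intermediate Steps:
$X{\left(S,f \right)} = 24 + 8 S$ ($X{\left(S,f \right)} = \left(-3 - S\right) \left(-8\right) = 24 + 8 S$)
$\frac{\left(\left(936 + 178\right) + \frac{1111}{915}\right) + 4269}{4632 + X{\left(13,-53 \right)}} = \frac{\left(\left(936 + 178\right) + \frac{1111}{915}\right) + 4269}{4632 + \left(24 + 8 \cdot 13\right)} = \frac{\left(1114 + 1111 \cdot \frac{1}{915}\right) + 4269}{4632 + \left(24 + 104\right)} = \frac{\left(1114 + \frac{1111}{915}\right) + 4269}{4632 + 128} = \frac{\frac{1020421}{915} + 4269}{4760} = \frac{4926556}{915} \cdot \frac{1}{4760} = \frac{1231639}{1088850}$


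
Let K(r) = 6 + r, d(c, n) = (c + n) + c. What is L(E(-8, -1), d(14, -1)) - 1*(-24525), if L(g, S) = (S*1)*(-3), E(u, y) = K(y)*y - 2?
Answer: 24444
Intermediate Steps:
d(c, n) = n + 2*c
E(u, y) = -2 + y*(6 + y) (E(u, y) = (6 + y)*y - 2 = y*(6 + y) - 2 = -2 + y*(6 + y))
L(g, S) = -3*S (L(g, S) = S*(-3) = -3*S)
L(E(-8, -1), d(14, -1)) - 1*(-24525) = -3*(-1 + 2*14) - 1*(-24525) = -3*(-1 + 28) + 24525 = -3*27 + 24525 = -81 + 24525 = 24444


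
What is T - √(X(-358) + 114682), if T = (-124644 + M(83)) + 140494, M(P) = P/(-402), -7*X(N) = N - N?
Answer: 6371617/402 - √114682 ≈ 15511.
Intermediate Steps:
X(N) = 0 (X(N) = -(N - N)/7 = -⅐*0 = 0)
M(P) = -P/402 (M(P) = P*(-1/402) = -P/402)
T = 6371617/402 (T = (-124644 - 1/402*83) + 140494 = (-124644 - 83/402) + 140494 = -50106971/402 + 140494 = 6371617/402 ≈ 15850.)
T - √(X(-358) + 114682) = 6371617/402 - √(0 + 114682) = 6371617/402 - √114682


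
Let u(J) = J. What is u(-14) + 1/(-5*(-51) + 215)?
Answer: -6579/470 ≈ -13.998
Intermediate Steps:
u(-14) + 1/(-5*(-51) + 215) = -14 + 1/(-5*(-51) + 215) = -14 + 1/(255 + 215) = -14 + 1/470 = -6579/470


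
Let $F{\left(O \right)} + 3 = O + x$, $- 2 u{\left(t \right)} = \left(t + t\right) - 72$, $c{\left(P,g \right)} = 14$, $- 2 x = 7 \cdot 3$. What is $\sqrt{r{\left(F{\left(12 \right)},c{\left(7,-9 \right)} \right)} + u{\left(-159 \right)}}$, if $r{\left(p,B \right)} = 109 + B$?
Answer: $\sqrt{318} \approx 17.833$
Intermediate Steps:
$x = - \frac{21}{2}$ ($x = - \frac{7 \cdot 3}{2} = \left(- \frac{1}{2}\right) 21 = - \frac{21}{2} \approx -10.5$)
$u{\left(t \right)} = 36 - t$ ($u{\left(t \right)} = - \frac{\left(t + t\right) - 72}{2} = - \frac{2 t - 72}{2} = - \frac{-72 + 2 t}{2} = 36 - t$)
$F{\left(O \right)} = - \frac{27}{2} + O$ ($F{\left(O \right)} = -3 + \left(O - \frac{21}{2}\right) = -3 + \left(- \frac{21}{2} + O\right) = - \frac{27}{2} + O$)
$\sqrt{r{\left(F{\left(12 \right)},c{\left(7,-9 \right)} \right)} + u{\left(-159 \right)}} = \sqrt{\left(109 + 14\right) + \left(36 - -159\right)} = \sqrt{123 + \left(36 + 159\right)} = \sqrt{123 + 195} = \sqrt{318}$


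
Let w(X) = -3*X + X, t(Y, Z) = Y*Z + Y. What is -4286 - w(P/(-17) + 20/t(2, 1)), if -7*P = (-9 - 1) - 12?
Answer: -508888/119 ≈ -4276.4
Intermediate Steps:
t(Y, Z) = Y + Y*Z
P = 22/7 (P = -((-9 - 1) - 12)/7 = -(-10 - 12)/7 = -⅐*(-22) = 22/7 ≈ 3.1429)
w(X) = -2*X
-4286 - w(P/(-17) + 20/t(2, 1)) = -4286 - (-2)*((22/7)/(-17) + 20/((2*(1 + 1)))) = -4286 - (-2)*((22/7)*(-1/17) + 20/((2*2))) = -4286 - (-2)*(-22/119 + 20/4) = -4286 - (-2)*(-22/119 + 20*(¼)) = -4286 - (-2)*(-22/119 + 5) = -4286 - (-2)*573/119 = -4286 - 1*(-1146/119) = -4286 + 1146/119 = -508888/119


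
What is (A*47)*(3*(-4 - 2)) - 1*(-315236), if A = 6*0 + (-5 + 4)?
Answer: 316082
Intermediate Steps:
A = -1 (A = 0 - 1 = -1)
(A*47)*(3*(-4 - 2)) - 1*(-315236) = (-1*47)*(3*(-4 - 2)) - 1*(-315236) = -141*(-6) + 315236 = -47*(-18) + 315236 = 846 + 315236 = 316082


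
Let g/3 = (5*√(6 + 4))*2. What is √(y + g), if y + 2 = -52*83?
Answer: √(-4318 + 30*√10) ≈ 64.986*I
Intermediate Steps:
y = -4318 (y = -2 - 52*83 = -2 - 4316 = -4318)
g = 30*√10 (g = 3*((5*√(6 + 4))*2) = 3*((5*√10)*2) = 3*(10*√10) = 30*√10 ≈ 94.868)
√(y + g) = √(-4318 + 30*√10)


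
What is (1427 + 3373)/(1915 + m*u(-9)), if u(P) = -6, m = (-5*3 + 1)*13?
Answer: 4800/3007 ≈ 1.5963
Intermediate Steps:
m = -182 (m = (-15 + 1)*13 = -14*13 = -182)
(1427 + 3373)/(1915 + m*u(-9)) = (1427 + 3373)/(1915 - 182*(-6)) = 4800/(1915 + 1092) = 4800/3007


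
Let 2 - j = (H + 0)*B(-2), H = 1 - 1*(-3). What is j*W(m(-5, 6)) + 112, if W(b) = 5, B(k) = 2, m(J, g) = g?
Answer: 82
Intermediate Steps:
H = 4 (H = 1 + 3 = 4)
j = -6 (j = 2 - (4 + 0)*2 = 2 - 4*2 = 2 - 1*8 = 2 - 8 = -6)
j*W(m(-5, 6)) + 112 = -6*5 + 112 = -30 + 112 = 82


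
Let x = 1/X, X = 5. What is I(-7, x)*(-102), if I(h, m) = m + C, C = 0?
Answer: -102/5 ≈ -20.400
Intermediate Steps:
x = 1/5 ≈ 0.20000
I(h, m) = m (I(h, m) = m + 0 = m)
I(-7, x)*(-102) = (1/5)*(-102) = -102/5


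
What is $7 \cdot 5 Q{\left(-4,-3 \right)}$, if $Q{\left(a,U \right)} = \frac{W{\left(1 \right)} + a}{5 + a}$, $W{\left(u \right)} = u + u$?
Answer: $-70$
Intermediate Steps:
$W{\left(u \right)} = 2 u$
$Q{\left(a,U \right)} = \frac{2 + a}{5 + a}$ ($Q{\left(a,U \right)} = \frac{2 \cdot 1 + a}{5 + a} = \frac{2 + a}{5 + a}$)
$7 \cdot 5 Q{\left(-4,-3 \right)} = 7 \cdot 5 \frac{2 - 4}{5 - 4} = 35 \cdot 1^{-1} \left(-2\right) = 35 \cdot 1 \left(-2\right) = 35 \left(-2\right) = -70$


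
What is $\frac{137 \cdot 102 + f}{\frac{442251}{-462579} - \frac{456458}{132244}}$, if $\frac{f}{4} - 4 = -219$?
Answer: $- \frac{133704436746244}{44938821071} \approx -2975.3$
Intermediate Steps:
$f = -860$ ($f = 16 + 4 \left(-219\right) = 16 - 876 = -860$)
$\frac{137 \cdot 102 + f}{\frac{442251}{-462579} - \frac{456458}{132244}} = \frac{137 \cdot 102 - 860}{\frac{442251}{-462579} - \frac{456458}{132244}} = \frac{13974 - 860}{442251 \left(- \frac{1}{462579}\right) - \frac{228229}{66122}} = \frac{13114}{- \frac{147417}{154193} - \frac{228229}{66122}} = \frac{13114}{- \frac{44938821071}{10195549546}} = 13114 \left(- \frac{10195549546}{44938821071}\right) = - \frac{133704436746244}{44938821071}$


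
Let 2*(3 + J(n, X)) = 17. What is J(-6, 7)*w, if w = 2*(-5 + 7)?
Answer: 22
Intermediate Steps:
J(n, X) = 11/2 (J(n, X) = -3 + (½)*17 = -3 + 17/2 = 11/2)
w = 4 (w = 2*2 = 4)
J(-6, 7)*w = (11/2)*4 = 22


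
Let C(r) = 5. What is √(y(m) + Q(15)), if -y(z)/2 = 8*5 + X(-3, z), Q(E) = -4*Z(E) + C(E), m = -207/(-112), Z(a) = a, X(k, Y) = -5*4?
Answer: I*√95 ≈ 9.7468*I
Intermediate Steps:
X(k, Y) = -20
m = 207/112 (m = -207*(-1/112) = 207/112 ≈ 1.8482)
Q(E) = 5 - 4*E (Q(E) = -4*E + 5 = 5 - 4*E)
y(z) = -40 (y(z) = -2*(8*5 - 20) = -2*(40 - 20) = -2*20 = -40)
√(y(m) + Q(15)) = √(-40 + (5 - 4*15)) = √(-40 + (5 - 60)) = √(-40 - 55) = √(-95) = I*√95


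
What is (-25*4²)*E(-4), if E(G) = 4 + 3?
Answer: -2800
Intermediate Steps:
E(G) = 7
(-25*4²)*E(-4) = -25*4²*7 = -25*16*7 = -400*7 = -2800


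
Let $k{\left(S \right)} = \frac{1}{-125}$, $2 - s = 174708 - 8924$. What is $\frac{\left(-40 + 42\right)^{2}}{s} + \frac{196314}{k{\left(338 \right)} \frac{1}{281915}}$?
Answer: $- \frac{573438500980901252}{82891} \approx -6.918 \cdot 10^{12}$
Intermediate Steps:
$s = -165782$ ($s = 2 - \left(174708 - 8924\right) = 2 - 165784 = -165782$)
$k{\left(S \right)} = - \frac{1}{125}$
$\frac{\left(-40 + 42\right)^{2}}{s} + \frac{196314}{k{\left(338 \right)} \frac{1}{281915}} = \frac{\left(-40 + 42\right)^{2}}{-165782} + \frac{196314}{\left(- \frac{1}{125}\right) \frac{1}{281915}} = 2^{2} \left(- \frac{1}{165782}\right) + \frac{196314}{\left(- \frac{1}{125}\right) \frac{1}{281915}} = 4 \left(- \frac{1}{165782}\right) + \frac{196314}{- \frac{1}{35239375}} = - \frac{2}{82891} + 196314 \left(-35239375\right) = - \frac{2}{82891} - 6917982663750 = - \frac{573438500980901252}{82891}$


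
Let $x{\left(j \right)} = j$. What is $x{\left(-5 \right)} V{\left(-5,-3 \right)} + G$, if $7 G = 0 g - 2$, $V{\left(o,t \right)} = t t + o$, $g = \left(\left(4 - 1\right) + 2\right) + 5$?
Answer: $- \frac{142}{7} \approx -20.286$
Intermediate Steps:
$g = 10$ ($g = \left(\left(4 - 1\right) + 2\right) + 5 = \left(3 + 2\right) + 5 = 5 + 5 = 10$)
$V{\left(o,t \right)} = o + t^{2}$ ($V{\left(o,t \right)} = t^{2} + o = o + t^{2}$)
$G = - \frac{2}{7}$ ($G = \frac{0 \cdot 10 - 2}{7} = \frac{0 - 2}{7} = \frac{1}{7} \left(-2\right) = - \frac{2}{7} \approx -0.28571$)
$x{\left(-5 \right)} V{\left(-5,-3 \right)} + G = - 5 \left(-5 + \left(-3\right)^{2}\right) - \frac{2}{7} = - 5 \left(-5 + 9\right) - \frac{2}{7} = \left(-5\right) 4 - \frac{2}{7} = -20 - \frac{2}{7} = - \frac{142}{7}$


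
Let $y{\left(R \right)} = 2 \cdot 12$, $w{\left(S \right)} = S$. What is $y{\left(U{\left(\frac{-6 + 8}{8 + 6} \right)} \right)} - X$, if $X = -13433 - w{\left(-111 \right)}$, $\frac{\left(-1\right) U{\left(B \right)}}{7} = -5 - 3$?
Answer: $13346$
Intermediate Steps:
$U{\left(B \right)} = 56$ ($U{\left(B \right)} = - 7 \left(-5 - 3\right) = \left(-7\right) \left(-8\right) = 56$)
$y{\left(R \right)} = 24$
$X = -13322$ ($X = -13433 - -111 = -13433 + 111 = -13322$)
$y{\left(U{\left(\frac{-6 + 8}{8 + 6} \right)} \right)} - X = 24 - -13322 = 24 + 13322 = 13346$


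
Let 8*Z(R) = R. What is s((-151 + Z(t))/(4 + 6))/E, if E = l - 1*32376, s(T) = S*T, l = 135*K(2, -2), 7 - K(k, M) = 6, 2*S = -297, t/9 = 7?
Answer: -2061/31264 ≈ -0.065922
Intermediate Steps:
t = 63 (t = 9*7 = 63)
Z(R) = R/8
S = -297/2 (S = (½)*(-297) = -297/2 ≈ -148.50)
K(k, M) = 1 (K(k, M) = 7 - 1*6 = 7 - 6 = 1)
l = 135 (l = 135*1 = 135)
s(T) = -297*T/2
E = -32241 (E = 135 - 1*32376 = 135 - 32376 = -32241)
s((-151 + Z(t))/(4 + 6))/E = -297*(-151 + (⅛)*63)/(2*(4 + 6))/(-32241) = -297*(-151 + 63/8)/(2*10)*(-1/32241) = -(-340065)/(16*10)*(-1/32241) = -297/2*(-229/16)*(-1/32241) = (68013/32)*(-1/32241) = -2061/31264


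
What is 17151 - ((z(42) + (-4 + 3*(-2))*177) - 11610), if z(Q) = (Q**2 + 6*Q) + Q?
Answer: 28473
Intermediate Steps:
z(Q) = Q**2 + 7*Q
17151 - ((z(42) + (-4 + 3*(-2))*177) - 11610) = 17151 - ((42*(7 + 42) + (-4 + 3*(-2))*177) - 11610) = 17151 - ((42*49 + (-4 - 6)*177) - 11610) = 17151 - ((2058 - 10*177) - 11610) = 17151 - ((2058 - 1770) - 11610) = 17151 - (288 - 11610) = 17151 - 1*(-11322) = 17151 + 11322 = 28473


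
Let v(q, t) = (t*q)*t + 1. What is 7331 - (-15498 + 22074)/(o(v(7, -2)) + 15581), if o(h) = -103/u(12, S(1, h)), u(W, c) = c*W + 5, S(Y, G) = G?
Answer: 6719684227/916665 ≈ 7330.6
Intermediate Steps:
v(q, t) = 1 + q*t**2 (v(q, t) = (q*t)*t + 1 = q*t**2 + 1 = 1 + q*t**2)
u(W, c) = 5 + W*c (u(W, c) = W*c + 5 = 5 + W*c)
o(h) = -103/(5 + 12*h)
7331 - (-15498 + 22074)/(o(v(7, -2)) + 15581) = 7331 - (-15498 + 22074)/(-103/(5 + 12*(1 + 7*(-2)**2)) + 15581) = 7331 - 6576/(-103/(5 + 12*(1 + 7*4)) + 15581) = 7331 - 6576/(-103/(5 + 12*(1 + 28)) + 15581) = 7331 - 6576/(-103/(5 + 12*29) + 15581) = 7331 - 6576/(-103/(5 + 348) + 15581) = 7331 - 6576/(-103/353 + 15581) = 7331 - 6576/5499990/353 = 7331 - 6576*353/5499990 = 7331 - 1*386888/916665 = 7331 - 386888/916665 = 6719684227/916665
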